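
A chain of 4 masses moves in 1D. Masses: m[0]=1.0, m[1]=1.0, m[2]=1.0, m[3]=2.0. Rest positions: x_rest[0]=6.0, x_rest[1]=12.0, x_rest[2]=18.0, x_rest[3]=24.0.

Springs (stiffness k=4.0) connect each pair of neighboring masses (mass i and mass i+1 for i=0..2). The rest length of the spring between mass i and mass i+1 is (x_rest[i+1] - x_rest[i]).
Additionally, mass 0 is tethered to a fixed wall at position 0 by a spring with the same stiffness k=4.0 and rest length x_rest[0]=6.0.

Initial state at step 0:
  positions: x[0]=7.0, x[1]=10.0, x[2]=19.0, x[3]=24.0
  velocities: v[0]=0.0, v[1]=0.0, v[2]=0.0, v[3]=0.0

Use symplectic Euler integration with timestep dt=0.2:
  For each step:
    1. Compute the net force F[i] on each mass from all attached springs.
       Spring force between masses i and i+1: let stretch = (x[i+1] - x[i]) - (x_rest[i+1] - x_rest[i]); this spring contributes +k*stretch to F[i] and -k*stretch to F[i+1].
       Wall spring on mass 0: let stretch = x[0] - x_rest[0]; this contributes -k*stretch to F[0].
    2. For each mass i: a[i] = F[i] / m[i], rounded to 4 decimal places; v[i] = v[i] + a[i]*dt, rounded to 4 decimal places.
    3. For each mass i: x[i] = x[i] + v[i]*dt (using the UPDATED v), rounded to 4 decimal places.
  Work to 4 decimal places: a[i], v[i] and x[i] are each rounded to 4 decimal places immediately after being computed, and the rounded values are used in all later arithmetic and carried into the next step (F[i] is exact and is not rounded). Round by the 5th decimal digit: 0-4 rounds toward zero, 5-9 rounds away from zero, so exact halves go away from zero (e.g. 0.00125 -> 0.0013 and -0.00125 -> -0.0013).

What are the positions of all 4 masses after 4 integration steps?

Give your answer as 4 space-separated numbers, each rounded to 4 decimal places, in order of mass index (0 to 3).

Answer: 4.7076 13.7292 16.8161 24.1566

Derivation:
Step 0: x=[7.0000 10.0000 19.0000 24.0000] v=[0.0000 0.0000 0.0000 0.0000]
Step 1: x=[6.3600 10.9600 18.3600 24.0800] v=[-3.2000 4.8000 -3.2000 0.4000]
Step 2: x=[5.4384 12.3680 17.4512 24.1824] v=[-4.6080 7.0400 -4.5440 0.5120]
Step 3: x=[4.7554 13.4806 16.8061 24.2263] v=[-3.4150 5.5629 -3.2256 0.2195]
Step 4: x=[4.7076 13.7292 16.8161 24.1566] v=[-0.2392 1.2431 0.0502 -0.3486]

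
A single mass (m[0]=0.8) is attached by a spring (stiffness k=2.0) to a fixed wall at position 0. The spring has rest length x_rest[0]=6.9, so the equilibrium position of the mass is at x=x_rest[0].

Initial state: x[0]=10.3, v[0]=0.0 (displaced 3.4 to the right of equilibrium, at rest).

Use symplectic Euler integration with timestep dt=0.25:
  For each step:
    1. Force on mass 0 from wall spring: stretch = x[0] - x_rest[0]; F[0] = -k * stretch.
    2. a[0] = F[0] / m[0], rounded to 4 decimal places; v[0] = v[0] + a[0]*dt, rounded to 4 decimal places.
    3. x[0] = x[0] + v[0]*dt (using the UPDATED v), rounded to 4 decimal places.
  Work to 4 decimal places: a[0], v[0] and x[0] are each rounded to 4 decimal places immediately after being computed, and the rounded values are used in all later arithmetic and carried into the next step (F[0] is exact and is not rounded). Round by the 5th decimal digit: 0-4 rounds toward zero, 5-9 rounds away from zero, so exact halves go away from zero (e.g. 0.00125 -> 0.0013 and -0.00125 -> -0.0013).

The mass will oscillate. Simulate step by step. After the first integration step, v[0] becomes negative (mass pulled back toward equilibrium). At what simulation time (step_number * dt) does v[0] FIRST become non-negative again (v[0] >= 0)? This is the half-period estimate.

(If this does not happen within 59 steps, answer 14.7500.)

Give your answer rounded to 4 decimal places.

Step 0: x=[10.3000] v=[0.0000]
Step 1: x=[9.7688] v=[-2.1250]
Step 2: x=[8.7893] v=[-3.9180]
Step 3: x=[7.5146] v=[-5.0988]
Step 4: x=[6.1439] v=[-5.4829]
Step 5: x=[4.8913] v=[-5.0103]
Step 6: x=[3.9526] v=[-3.7549]
Step 7: x=[3.4744] v=[-1.9128]
Step 8: x=[3.5315] v=[0.2282]
First v>=0 after going negative at step 8, time=2.0000

Answer: 2.0000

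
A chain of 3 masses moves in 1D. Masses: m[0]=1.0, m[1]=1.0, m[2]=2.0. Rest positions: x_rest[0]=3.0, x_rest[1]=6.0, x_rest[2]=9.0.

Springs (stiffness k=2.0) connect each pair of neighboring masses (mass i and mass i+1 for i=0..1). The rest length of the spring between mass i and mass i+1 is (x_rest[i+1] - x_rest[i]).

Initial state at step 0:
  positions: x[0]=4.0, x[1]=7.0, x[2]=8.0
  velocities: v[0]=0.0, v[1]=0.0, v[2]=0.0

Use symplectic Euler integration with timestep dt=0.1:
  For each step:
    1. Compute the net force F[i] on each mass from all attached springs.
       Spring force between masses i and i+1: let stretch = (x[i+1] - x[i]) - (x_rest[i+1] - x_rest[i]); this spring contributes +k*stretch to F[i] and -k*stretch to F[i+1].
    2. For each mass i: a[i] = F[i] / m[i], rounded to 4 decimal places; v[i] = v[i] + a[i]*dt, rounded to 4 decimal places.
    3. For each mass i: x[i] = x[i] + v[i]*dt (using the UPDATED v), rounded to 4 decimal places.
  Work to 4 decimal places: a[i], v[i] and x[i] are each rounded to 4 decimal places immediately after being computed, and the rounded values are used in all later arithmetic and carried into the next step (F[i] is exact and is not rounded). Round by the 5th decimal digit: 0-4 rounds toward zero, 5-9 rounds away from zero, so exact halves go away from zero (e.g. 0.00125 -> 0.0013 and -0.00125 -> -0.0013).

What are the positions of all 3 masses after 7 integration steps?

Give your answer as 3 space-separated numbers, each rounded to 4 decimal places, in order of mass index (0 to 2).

Answer: 3.9105 6.1104 8.4896

Derivation:
Step 0: x=[4.0000 7.0000 8.0000] v=[0.0000 0.0000 0.0000]
Step 1: x=[4.0000 6.9600 8.0200] v=[0.0000 -0.4000 0.2000]
Step 2: x=[3.9992 6.8820 8.0594] v=[-0.0080 -0.7800 0.3940]
Step 3: x=[3.9961 6.7699 8.1170] v=[-0.0314 -1.1211 0.5763]
Step 4: x=[3.9884 6.6293 8.1912] v=[-0.0766 -1.4064 0.7416]
Step 5: x=[3.9736 6.4671 8.2797] v=[-0.1484 -1.6222 0.8854]
Step 6: x=[3.9486 6.2913 8.3801] v=[-0.2497 -1.7584 1.0041]
Step 7: x=[3.9105 6.1104 8.4896] v=[-0.3812 -1.8092 1.0952]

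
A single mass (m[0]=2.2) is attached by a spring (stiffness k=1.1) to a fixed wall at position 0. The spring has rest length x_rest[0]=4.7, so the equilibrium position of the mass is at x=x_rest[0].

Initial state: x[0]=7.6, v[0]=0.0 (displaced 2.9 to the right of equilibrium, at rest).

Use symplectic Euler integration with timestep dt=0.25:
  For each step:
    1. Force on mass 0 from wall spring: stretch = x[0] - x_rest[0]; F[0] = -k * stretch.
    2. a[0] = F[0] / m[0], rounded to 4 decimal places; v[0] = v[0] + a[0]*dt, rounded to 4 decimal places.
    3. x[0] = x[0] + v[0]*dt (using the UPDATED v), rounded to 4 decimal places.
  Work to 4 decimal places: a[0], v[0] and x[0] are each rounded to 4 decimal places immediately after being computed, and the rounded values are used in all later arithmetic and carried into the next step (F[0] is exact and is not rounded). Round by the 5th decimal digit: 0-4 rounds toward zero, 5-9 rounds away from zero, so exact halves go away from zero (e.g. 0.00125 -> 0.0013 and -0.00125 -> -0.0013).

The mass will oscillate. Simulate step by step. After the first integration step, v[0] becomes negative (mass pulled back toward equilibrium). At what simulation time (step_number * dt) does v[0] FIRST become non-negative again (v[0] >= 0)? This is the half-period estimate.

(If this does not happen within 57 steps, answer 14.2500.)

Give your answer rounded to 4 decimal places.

Step 0: x=[7.6000] v=[0.0000]
Step 1: x=[7.5094] v=[-0.3625]
Step 2: x=[7.3310] v=[-0.7137]
Step 3: x=[7.0704] v=[-1.0426]
Step 4: x=[6.7357] v=[-1.3389]
Step 5: x=[6.3374] v=[-1.5934]
Step 6: x=[5.8879] v=[-1.7981]
Step 7: x=[5.4013] v=[-1.9466]
Step 8: x=[4.8927] v=[-2.0343]
Step 9: x=[4.3781] v=[-2.0584]
Step 10: x=[3.8736] v=[-2.0182]
Step 11: x=[3.3949] v=[-1.9149]
Step 12: x=[2.9570] v=[-1.7518]
Step 13: x=[2.5735] v=[-1.5339]
Step 14: x=[2.2565] v=[-1.2681]
Step 15: x=[2.0158] v=[-0.9627]
Step 16: x=[1.8590] v=[-0.6272]
Step 17: x=[1.7910] v=[-0.2721]
Step 18: x=[1.8139] v=[0.0915]
First v>=0 after going negative at step 18, time=4.5000

Answer: 4.5000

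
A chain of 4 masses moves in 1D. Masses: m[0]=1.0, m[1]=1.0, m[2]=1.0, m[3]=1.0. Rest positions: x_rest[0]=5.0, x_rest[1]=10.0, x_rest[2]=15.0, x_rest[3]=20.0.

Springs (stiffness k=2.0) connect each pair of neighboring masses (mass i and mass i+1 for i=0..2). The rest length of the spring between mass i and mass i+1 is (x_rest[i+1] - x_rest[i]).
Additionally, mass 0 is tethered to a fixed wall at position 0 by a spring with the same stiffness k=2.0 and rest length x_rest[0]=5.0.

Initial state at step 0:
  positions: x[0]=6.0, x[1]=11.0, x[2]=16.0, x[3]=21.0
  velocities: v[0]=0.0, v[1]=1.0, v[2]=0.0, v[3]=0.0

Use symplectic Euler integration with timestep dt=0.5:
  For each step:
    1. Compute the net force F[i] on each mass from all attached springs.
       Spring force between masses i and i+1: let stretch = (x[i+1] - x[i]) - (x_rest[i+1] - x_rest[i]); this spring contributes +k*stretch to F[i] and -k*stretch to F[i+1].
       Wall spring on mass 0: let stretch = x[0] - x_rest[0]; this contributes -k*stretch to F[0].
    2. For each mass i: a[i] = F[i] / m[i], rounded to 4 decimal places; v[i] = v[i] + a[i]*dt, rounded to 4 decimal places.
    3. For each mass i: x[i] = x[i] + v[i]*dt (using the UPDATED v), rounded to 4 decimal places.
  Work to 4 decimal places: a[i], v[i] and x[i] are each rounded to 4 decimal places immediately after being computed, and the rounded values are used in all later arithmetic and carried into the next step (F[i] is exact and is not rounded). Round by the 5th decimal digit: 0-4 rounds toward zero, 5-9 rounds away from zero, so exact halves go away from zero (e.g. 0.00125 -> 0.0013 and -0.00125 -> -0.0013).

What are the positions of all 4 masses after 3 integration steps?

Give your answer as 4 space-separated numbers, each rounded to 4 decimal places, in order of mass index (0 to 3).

Step 0: x=[6.0000 11.0000 16.0000 21.0000] v=[0.0000 1.0000 0.0000 0.0000]
Step 1: x=[5.5000 11.5000 16.0000 21.0000] v=[-1.0000 1.0000 0.0000 0.0000]
Step 2: x=[5.2500 11.2500 16.2500 21.0000] v=[-0.5000 -0.5000 0.5000 0.0000]
Step 3: x=[5.3750 10.5000 16.3750 21.1250] v=[0.2500 -1.5000 0.2500 0.2500]

Answer: 5.3750 10.5000 16.3750 21.1250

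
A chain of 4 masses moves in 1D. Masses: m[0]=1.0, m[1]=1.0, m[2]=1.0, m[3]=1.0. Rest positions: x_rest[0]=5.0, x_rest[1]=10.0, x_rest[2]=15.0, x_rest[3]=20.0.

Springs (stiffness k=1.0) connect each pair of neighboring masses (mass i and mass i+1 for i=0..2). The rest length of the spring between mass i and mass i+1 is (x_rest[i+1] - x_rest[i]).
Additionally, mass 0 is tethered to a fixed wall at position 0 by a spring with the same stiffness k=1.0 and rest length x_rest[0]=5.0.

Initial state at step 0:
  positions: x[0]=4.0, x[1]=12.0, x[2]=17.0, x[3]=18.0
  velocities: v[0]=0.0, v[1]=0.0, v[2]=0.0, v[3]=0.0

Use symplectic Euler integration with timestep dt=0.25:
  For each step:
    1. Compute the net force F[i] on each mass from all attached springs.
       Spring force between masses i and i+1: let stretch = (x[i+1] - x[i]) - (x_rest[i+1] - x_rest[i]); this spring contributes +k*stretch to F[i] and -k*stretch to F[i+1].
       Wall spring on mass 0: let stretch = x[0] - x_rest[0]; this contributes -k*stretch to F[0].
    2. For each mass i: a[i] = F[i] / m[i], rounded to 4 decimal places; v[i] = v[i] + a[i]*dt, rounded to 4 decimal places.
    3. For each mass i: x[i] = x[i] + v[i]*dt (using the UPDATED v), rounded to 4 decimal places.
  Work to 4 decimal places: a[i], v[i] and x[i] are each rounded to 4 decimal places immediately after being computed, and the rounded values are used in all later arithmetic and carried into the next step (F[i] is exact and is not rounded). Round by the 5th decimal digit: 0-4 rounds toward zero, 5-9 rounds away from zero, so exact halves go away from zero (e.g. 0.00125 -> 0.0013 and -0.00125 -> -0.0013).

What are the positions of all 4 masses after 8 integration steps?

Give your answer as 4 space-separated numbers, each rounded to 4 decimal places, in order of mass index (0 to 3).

Step 0: x=[4.0000 12.0000 17.0000 18.0000] v=[0.0000 0.0000 0.0000 0.0000]
Step 1: x=[4.2500 11.8125 16.7500 18.2500] v=[1.0000 -0.7500 -1.0000 1.0000]
Step 2: x=[4.7070 11.4609 16.2852 18.7188] v=[1.8281 -1.4063 -1.8594 1.8750]
Step 3: x=[5.2920 10.9887 15.6709 19.3480] v=[2.3398 -1.8887 -2.4571 2.5166]
Step 4: x=[5.9023 10.4531 14.9938 20.0598] v=[2.4410 -2.1423 -2.7084 2.8473]
Step 5: x=[6.4281 9.9169 14.3495 20.7675] v=[2.1031 -2.1448 -2.5771 2.8308]
Step 6: x=[6.7702 9.4397 13.8293 21.3866] v=[1.3683 -1.9089 -2.0808 2.4763]
Step 7: x=[6.8560 9.0700 13.5071 21.8459] v=[0.3431 -1.4789 -1.2889 1.8370]
Step 8: x=[6.6517 8.8392 13.4287 22.0965] v=[-0.8174 -0.9231 -0.3135 1.0023]

Answer: 6.6517 8.8392 13.4287 22.0965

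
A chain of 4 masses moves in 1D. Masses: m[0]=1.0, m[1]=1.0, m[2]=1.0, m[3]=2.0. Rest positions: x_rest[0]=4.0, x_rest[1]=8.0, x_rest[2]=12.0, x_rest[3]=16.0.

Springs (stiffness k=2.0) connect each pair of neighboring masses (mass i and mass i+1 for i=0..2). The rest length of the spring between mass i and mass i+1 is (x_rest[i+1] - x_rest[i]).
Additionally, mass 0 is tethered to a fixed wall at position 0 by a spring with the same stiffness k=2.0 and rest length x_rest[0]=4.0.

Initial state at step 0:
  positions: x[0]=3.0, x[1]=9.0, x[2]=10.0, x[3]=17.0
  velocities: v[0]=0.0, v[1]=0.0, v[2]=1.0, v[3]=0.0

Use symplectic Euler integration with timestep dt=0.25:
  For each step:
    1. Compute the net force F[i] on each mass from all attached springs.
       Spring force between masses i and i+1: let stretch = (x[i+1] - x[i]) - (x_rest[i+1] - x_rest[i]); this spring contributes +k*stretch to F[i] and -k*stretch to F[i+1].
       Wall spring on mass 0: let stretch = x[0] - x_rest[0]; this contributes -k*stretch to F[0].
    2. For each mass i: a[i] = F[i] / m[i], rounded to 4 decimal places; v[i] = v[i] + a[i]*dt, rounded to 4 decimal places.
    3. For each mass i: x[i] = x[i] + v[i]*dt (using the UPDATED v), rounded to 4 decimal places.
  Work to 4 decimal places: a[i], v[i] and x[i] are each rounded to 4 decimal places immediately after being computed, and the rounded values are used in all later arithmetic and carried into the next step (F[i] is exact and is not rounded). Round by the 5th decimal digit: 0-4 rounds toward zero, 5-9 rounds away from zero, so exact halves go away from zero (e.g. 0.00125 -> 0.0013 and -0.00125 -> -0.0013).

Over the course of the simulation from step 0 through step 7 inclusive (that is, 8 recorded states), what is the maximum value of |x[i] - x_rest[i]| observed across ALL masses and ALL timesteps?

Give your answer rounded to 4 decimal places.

Step 0: x=[3.0000 9.0000 10.0000 17.0000] v=[0.0000 0.0000 1.0000 0.0000]
Step 1: x=[3.3750 8.3750 11.0000 16.8125] v=[1.5000 -2.5000 4.0000 -0.7500]
Step 2: x=[3.9531 7.4531 12.3985 16.5117] v=[2.3125 -3.6875 5.5938 -1.2031]
Step 3: x=[4.4746 6.7119 13.6929 16.2039] v=[2.0860 -2.9648 5.1777 -1.2314]
Step 4: x=[4.7165 6.5637 14.4286 15.9891] v=[0.9674 -0.5930 2.9427 -0.8592]
Step 5: x=[4.5997 7.1677 14.3762 15.9268] v=[-0.4673 2.4159 -0.2095 -0.2493]
Step 6: x=[4.2289 8.3518 13.6166 16.0176] v=[-1.4832 4.7362 -3.0385 0.3631]
Step 7: x=[3.8449 9.6786 12.4990 16.2083] v=[-1.5362 5.3072 -4.4704 0.7629]
Max displacement = 2.4286

Answer: 2.4286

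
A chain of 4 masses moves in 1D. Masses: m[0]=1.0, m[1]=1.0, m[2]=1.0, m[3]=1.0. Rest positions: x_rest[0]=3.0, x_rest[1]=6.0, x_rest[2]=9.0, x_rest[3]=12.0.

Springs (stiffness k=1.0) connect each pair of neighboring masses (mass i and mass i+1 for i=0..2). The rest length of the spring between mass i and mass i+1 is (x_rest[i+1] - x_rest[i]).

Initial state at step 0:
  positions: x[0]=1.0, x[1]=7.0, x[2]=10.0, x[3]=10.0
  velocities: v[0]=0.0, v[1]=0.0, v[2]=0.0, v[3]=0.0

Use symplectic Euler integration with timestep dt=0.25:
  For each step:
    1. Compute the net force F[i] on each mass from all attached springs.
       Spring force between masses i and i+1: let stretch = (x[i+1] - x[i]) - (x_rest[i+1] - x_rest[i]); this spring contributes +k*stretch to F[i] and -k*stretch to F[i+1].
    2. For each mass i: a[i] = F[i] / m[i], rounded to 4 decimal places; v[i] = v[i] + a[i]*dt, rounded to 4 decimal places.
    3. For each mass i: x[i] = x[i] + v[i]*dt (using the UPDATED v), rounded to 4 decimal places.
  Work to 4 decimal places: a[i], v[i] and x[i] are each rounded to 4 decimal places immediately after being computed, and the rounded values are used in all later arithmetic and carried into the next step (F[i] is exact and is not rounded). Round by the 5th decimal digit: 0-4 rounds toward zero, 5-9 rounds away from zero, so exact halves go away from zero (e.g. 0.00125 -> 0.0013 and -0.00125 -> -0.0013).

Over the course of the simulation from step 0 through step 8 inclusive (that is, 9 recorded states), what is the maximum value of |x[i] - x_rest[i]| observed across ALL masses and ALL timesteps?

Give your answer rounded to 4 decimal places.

Step 0: x=[1.0000 7.0000 10.0000 10.0000] v=[0.0000 0.0000 0.0000 0.0000]
Step 1: x=[1.1875 6.8125 9.8125 10.1875] v=[0.7500 -0.7500 -0.7500 0.7500]
Step 2: x=[1.5391 6.4609 9.4609 10.5391] v=[1.4063 -1.4063 -1.4063 1.4063]
Step 3: x=[2.0108 5.9892 8.9892 11.0108] v=[1.8868 -1.8868 -1.8868 1.8868]
Step 4: x=[2.5437 5.4564 8.4564 11.5437] v=[2.1314 -2.1314 -2.1314 2.1314]
Step 5: x=[3.0711 4.9290 7.9290 12.0711] v=[2.1096 -2.1096 -2.1096 2.1096]
Step 6: x=[3.5271 4.4730 7.4730 12.5271] v=[1.8241 -1.8241 -1.8241 1.8241]
Step 7: x=[3.8548 4.1454 7.1454 12.8548] v=[1.3106 -1.3106 -1.3106 1.3106]
Step 8: x=[4.0131 3.9871 6.9871 13.0131] v=[0.6333 -0.6333 -0.6333 0.6333]
Max displacement = 2.0129

Answer: 2.0129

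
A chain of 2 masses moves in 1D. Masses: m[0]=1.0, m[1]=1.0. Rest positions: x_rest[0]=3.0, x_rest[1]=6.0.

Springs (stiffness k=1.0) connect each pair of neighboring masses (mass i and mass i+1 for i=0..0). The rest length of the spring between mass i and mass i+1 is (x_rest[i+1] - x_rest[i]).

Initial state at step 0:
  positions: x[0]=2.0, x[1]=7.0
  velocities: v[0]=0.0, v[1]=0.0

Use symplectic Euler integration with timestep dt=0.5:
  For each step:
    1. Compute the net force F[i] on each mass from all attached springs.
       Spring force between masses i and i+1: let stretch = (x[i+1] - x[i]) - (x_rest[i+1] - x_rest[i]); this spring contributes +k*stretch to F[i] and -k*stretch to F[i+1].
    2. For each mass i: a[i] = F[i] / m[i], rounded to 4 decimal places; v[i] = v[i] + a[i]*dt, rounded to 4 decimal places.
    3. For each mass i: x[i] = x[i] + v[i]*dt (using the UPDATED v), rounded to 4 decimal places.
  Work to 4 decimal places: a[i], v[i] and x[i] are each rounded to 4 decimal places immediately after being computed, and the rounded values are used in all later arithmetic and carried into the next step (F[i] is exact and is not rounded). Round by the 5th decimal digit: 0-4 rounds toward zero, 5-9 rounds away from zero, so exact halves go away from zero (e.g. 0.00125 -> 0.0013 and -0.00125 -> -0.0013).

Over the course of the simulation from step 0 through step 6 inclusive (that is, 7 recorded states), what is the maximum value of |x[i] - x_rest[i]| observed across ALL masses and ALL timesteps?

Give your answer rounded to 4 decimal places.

Step 0: x=[2.0000 7.0000] v=[0.0000 0.0000]
Step 1: x=[2.5000 6.5000] v=[1.0000 -1.0000]
Step 2: x=[3.2500 5.7500] v=[1.5000 -1.5000]
Step 3: x=[3.8750 5.1250] v=[1.2500 -1.2500]
Step 4: x=[4.0625 4.9375] v=[0.3750 -0.3750]
Step 5: x=[3.7188 5.2813] v=[-0.6875 0.6875]
Step 6: x=[3.0157 5.9845] v=[-1.4063 1.4063]
Max displacement = 1.0625

Answer: 1.0625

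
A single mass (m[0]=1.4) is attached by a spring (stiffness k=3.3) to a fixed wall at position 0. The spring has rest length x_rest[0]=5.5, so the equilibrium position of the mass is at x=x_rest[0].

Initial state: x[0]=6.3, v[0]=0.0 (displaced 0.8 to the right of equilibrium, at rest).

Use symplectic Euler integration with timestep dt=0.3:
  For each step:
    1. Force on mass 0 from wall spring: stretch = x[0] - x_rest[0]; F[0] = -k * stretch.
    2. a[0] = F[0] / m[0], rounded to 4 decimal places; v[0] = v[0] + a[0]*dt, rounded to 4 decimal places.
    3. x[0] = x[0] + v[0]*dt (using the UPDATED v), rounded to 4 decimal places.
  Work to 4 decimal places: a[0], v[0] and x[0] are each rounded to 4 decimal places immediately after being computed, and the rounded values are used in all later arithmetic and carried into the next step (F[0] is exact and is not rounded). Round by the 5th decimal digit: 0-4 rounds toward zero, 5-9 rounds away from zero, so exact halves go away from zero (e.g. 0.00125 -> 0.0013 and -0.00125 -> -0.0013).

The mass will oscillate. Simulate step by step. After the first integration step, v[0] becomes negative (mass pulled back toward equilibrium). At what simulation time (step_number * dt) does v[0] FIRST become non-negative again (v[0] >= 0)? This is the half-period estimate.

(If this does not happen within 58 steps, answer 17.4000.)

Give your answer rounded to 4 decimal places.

Answer: 2.1000

Derivation:
Step 0: x=[6.3000] v=[0.0000]
Step 1: x=[6.1303] v=[-0.5657]
Step 2: x=[5.8269] v=[-1.0114]
Step 3: x=[5.4541] v=[-1.2426]
Step 4: x=[5.0911] v=[-1.2101]
Step 5: x=[4.8148] v=[-0.9210]
Step 6: x=[4.6839] v=[-0.4365]
Step 7: x=[4.7261] v=[0.1406]
First v>=0 after going negative at step 7, time=2.1000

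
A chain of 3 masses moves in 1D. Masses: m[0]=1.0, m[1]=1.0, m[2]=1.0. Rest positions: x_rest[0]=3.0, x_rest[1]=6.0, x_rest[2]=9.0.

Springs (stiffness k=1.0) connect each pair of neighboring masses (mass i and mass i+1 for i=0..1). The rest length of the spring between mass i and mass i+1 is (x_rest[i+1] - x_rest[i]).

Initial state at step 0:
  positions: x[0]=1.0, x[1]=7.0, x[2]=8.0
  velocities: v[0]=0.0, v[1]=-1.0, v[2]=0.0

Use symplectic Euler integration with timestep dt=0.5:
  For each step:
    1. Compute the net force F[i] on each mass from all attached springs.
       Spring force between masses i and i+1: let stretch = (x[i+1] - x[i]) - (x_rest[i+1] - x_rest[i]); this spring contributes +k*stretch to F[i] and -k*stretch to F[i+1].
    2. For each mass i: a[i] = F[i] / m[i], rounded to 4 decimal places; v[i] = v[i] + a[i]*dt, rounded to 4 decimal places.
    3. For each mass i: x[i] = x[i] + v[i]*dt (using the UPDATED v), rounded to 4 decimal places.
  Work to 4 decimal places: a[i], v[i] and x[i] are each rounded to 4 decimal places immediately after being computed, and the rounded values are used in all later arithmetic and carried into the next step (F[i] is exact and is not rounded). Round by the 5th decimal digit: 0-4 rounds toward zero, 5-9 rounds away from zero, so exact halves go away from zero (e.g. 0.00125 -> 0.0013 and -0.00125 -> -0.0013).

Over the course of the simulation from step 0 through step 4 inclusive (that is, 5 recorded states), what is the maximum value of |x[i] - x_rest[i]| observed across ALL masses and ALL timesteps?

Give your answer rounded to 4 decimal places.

Answer: 3.2031

Derivation:
Step 0: x=[1.0000 7.0000 8.0000] v=[0.0000 -1.0000 0.0000]
Step 1: x=[1.7500 5.2500 8.5000] v=[1.5000 -3.5000 1.0000]
Step 2: x=[2.6250 3.4375 8.9375] v=[1.7500 -3.6250 0.8750]
Step 3: x=[2.9532 2.7969 8.7500] v=[0.6563 -1.2813 -0.3750]
Step 4: x=[2.4923 3.6836 7.8242] v=[-0.9219 1.7734 -1.8516]
Max displacement = 3.2031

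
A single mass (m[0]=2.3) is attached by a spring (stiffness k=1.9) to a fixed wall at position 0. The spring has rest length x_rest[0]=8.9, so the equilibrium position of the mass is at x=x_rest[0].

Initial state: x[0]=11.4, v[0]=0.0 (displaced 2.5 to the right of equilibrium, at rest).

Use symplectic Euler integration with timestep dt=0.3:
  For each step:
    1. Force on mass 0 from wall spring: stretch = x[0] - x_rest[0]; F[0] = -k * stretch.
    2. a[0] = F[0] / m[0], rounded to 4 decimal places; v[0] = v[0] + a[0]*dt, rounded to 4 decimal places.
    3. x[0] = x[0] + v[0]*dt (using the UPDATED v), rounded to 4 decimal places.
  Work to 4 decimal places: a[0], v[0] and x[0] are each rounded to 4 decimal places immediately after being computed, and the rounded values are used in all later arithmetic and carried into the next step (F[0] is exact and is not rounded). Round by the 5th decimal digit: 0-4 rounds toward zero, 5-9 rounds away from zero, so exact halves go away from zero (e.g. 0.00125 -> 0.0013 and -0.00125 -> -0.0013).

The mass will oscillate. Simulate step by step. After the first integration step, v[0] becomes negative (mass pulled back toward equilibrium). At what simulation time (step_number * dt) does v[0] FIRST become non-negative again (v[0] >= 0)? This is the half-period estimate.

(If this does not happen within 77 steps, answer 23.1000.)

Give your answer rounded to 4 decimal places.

Step 0: x=[11.4000] v=[0.0000]
Step 1: x=[11.2141] v=[-0.6196]
Step 2: x=[10.8562] v=[-1.1931]
Step 3: x=[10.3528] v=[-1.6779]
Step 4: x=[9.7414] v=[-2.0379]
Step 5: x=[9.0675] v=[-2.2464]
Step 6: x=[8.3811] v=[-2.2879]
Step 7: x=[7.7333] v=[-2.1593]
Step 8: x=[7.1722] v=[-1.8702]
Step 9: x=[6.7396] v=[-1.4420]
Step 10: x=[6.4676] v=[-0.9066]
Step 11: x=[6.3765] v=[-0.3038]
Step 12: x=[6.4730] v=[0.3216]
First v>=0 after going negative at step 12, time=3.6000

Answer: 3.6000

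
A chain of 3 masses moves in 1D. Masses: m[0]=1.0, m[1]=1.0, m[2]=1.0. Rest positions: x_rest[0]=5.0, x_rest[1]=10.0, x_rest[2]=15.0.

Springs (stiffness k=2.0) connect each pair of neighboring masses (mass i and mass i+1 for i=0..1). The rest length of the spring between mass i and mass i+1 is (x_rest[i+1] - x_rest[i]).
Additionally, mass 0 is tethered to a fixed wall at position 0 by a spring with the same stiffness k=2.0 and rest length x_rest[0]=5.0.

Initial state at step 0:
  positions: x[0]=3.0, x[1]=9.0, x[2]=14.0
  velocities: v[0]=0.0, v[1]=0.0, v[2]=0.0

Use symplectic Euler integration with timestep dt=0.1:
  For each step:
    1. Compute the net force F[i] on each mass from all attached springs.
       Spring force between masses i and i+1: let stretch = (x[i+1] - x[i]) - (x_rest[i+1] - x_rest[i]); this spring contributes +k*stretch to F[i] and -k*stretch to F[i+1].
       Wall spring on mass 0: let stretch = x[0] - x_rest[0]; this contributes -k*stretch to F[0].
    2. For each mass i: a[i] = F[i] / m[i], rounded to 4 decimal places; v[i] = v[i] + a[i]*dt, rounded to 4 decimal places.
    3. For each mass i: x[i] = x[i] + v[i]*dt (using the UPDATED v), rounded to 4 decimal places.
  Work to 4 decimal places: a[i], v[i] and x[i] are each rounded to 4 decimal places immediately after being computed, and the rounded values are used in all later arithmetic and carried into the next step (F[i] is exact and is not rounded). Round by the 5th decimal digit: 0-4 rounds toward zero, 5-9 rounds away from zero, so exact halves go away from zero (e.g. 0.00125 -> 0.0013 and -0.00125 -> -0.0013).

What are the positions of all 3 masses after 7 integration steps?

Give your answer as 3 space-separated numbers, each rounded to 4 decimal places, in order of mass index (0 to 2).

Step 0: x=[3.0000 9.0000 14.0000] v=[0.0000 0.0000 0.0000]
Step 1: x=[3.0600 8.9800 14.0000] v=[0.6000 -0.2000 0.0000]
Step 2: x=[3.1772 8.9420 13.9996] v=[1.1720 -0.3800 -0.0040]
Step 3: x=[3.3462 8.8899 13.9981] v=[1.6895 -0.5214 -0.0155]
Step 4: x=[3.5591 8.8291 13.9944] v=[2.1290 -0.6085 -0.0371]
Step 5: x=[3.8062 8.7662 13.9874] v=[2.4712 -0.6294 -0.0702]
Step 6: x=[4.0764 8.7085 13.9760] v=[2.7020 -0.5772 -0.1144]
Step 7: x=[4.3577 8.6635 13.9592] v=[2.8131 -0.4501 -0.1679]

Answer: 4.3577 8.6635 13.9592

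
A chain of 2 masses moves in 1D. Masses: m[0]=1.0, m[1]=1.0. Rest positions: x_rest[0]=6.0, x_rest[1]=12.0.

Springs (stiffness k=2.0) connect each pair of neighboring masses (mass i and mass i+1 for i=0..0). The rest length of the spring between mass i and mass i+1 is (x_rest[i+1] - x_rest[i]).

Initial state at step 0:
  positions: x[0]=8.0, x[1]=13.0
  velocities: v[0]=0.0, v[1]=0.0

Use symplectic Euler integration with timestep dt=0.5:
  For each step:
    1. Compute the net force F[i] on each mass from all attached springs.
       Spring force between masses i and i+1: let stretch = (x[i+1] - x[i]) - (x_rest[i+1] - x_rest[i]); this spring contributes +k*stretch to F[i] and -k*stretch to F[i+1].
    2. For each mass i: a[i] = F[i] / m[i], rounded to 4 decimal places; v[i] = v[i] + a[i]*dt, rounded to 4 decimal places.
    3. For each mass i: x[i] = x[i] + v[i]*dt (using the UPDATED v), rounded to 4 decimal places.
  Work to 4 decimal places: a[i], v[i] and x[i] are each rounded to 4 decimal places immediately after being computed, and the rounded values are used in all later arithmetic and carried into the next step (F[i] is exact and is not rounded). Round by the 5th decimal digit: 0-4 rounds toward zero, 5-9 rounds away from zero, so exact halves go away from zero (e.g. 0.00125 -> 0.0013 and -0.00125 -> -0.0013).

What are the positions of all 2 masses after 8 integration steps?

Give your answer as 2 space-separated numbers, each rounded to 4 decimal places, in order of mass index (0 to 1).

Answer: 7.0000 14.0000

Derivation:
Step 0: x=[8.0000 13.0000] v=[0.0000 0.0000]
Step 1: x=[7.5000 13.5000] v=[-1.0000 1.0000]
Step 2: x=[7.0000 14.0000] v=[-1.0000 1.0000]
Step 3: x=[7.0000 14.0000] v=[0.0000 0.0000]
Step 4: x=[7.5000 13.5000] v=[1.0000 -1.0000]
Step 5: x=[8.0000 13.0000] v=[1.0000 -1.0000]
Step 6: x=[8.0000 13.0000] v=[0.0000 0.0000]
Step 7: x=[7.5000 13.5000] v=[-1.0000 1.0000]
Step 8: x=[7.0000 14.0000] v=[-1.0000 1.0000]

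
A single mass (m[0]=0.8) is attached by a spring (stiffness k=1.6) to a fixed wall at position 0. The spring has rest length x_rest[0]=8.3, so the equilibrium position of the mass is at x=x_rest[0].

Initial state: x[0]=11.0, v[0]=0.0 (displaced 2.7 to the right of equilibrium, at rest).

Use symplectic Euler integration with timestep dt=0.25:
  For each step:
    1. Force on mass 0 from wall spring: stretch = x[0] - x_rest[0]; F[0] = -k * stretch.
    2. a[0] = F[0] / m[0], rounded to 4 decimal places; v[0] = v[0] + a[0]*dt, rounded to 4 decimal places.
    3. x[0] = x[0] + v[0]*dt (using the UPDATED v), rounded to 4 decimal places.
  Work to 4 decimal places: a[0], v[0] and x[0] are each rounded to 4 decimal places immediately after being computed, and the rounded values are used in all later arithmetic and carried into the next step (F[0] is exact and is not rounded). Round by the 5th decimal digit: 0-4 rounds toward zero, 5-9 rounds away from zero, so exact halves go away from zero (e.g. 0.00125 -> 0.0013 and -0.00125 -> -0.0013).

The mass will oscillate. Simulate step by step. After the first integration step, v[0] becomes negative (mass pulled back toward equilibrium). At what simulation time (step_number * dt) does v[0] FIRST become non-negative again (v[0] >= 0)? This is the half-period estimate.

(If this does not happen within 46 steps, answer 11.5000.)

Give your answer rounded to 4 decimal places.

Step 0: x=[11.0000] v=[0.0000]
Step 1: x=[10.6625] v=[-1.3500]
Step 2: x=[10.0297] v=[-2.5313]
Step 3: x=[9.1807] v=[-3.3962]
Step 4: x=[8.2216] v=[-3.8366]
Step 5: x=[7.2723] v=[-3.7974]
Step 6: x=[6.4514] v=[-3.2836]
Step 7: x=[5.8616] v=[-2.3593]
Step 8: x=[5.5766] v=[-1.1401]
Step 9: x=[5.6320] v=[0.2216]
First v>=0 after going negative at step 9, time=2.2500

Answer: 2.2500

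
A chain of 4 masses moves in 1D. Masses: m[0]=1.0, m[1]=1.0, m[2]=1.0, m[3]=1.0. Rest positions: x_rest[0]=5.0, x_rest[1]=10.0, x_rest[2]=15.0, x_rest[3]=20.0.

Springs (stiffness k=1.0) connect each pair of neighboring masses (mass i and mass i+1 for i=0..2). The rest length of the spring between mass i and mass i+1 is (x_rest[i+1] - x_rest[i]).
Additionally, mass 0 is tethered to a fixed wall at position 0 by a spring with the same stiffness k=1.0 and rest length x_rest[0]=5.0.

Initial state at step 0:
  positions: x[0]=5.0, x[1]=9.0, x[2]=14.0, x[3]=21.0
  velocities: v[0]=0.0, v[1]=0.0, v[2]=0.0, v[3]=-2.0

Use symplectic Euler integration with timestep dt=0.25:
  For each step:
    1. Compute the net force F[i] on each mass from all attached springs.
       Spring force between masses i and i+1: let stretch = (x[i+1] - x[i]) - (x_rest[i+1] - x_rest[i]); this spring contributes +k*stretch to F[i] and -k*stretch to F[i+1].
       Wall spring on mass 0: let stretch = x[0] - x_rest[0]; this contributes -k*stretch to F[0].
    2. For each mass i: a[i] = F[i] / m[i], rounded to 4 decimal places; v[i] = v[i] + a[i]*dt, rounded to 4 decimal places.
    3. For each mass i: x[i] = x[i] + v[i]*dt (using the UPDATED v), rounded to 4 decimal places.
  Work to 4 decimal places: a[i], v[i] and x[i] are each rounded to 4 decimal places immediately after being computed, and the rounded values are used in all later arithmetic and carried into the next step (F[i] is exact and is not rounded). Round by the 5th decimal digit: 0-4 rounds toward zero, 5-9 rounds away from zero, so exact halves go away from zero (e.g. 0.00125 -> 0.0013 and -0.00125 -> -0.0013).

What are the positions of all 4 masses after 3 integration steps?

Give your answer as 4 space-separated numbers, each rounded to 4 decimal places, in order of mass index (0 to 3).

Step 0: x=[5.0000 9.0000 14.0000 21.0000] v=[0.0000 0.0000 0.0000 -2.0000]
Step 1: x=[4.9375 9.0625 14.1250 20.3750] v=[-0.2500 0.2500 0.5000 -2.5000]
Step 2: x=[4.8242 9.1836 14.3242 19.6719] v=[-0.4531 0.4844 0.7969 -2.8125]
Step 3: x=[4.6819 9.3535 14.5364 18.9471] v=[-0.5693 0.6797 0.8487 -2.8994]

Answer: 4.6819 9.3535 14.5364 18.9471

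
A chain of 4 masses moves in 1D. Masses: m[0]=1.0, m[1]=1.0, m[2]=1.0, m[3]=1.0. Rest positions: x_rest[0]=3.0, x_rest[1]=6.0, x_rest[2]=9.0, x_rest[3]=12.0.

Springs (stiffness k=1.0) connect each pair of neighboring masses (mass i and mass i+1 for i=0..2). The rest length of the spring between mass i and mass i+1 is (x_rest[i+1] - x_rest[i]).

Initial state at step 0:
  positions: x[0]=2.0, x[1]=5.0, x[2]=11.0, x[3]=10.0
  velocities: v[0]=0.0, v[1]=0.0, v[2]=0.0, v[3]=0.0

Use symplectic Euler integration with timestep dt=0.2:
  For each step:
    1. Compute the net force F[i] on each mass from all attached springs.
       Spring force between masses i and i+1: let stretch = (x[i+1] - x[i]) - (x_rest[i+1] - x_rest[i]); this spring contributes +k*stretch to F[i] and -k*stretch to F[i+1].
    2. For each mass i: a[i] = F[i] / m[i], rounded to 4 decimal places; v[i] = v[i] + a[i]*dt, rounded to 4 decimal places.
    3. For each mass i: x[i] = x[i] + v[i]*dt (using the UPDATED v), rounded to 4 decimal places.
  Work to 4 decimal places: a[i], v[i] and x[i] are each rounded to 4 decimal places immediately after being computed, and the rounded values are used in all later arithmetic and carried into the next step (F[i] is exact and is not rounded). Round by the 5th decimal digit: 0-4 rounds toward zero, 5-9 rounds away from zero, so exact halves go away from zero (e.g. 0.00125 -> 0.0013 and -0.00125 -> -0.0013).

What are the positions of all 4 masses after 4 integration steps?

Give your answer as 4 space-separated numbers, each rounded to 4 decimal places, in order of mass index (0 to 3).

Answer: 2.0650 5.9099 8.6750 11.3500

Derivation:
Step 0: x=[2.0000 5.0000 11.0000 10.0000] v=[0.0000 0.0000 0.0000 0.0000]
Step 1: x=[2.0000 5.1200 10.7200 10.1600] v=[0.0000 0.6000 -1.4000 0.8000]
Step 2: x=[2.0048 5.3392 10.1936 10.4624] v=[0.0240 1.0960 -2.6320 1.5120]
Step 3: x=[2.0230 5.6192 9.4838 10.8740] v=[0.0909 1.4000 -3.5491 2.0582]
Step 4: x=[2.0650 5.9099 8.6750 11.3500] v=[0.2101 1.4537 -4.0440 2.3802]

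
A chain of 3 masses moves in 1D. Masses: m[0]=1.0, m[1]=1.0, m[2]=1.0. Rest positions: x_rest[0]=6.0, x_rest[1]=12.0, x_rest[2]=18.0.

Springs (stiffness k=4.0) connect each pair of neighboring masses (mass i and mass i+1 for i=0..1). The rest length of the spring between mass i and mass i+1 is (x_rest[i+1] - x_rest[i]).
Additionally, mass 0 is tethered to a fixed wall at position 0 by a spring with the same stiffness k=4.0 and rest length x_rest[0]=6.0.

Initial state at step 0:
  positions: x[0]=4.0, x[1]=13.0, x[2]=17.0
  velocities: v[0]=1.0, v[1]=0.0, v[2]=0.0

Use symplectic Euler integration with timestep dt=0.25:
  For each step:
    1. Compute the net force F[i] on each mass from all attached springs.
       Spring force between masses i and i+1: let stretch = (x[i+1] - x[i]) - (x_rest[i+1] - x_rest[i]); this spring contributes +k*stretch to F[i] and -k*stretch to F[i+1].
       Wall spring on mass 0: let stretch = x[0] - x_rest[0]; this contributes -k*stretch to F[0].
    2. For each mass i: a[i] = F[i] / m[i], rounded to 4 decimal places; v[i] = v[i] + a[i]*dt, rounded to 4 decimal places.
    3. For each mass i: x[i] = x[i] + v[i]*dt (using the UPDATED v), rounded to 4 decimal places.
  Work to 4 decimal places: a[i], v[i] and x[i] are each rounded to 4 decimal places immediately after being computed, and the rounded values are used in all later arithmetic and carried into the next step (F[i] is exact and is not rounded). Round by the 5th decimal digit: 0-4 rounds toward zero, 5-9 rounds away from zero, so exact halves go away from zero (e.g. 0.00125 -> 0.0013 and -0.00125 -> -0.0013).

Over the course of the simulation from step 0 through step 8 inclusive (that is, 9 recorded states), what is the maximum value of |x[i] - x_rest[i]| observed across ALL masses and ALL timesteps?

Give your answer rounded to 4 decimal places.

Step 0: x=[4.0000 13.0000 17.0000] v=[1.0000 0.0000 0.0000]
Step 1: x=[5.5000 11.7500 17.5000] v=[6.0000 -5.0000 2.0000]
Step 2: x=[7.1875 10.3750 18.0625] v=[6.7500 -5.5000 2.2500]
Step 3: x=[7.8750 10.1250 18.2031] v=[2.7500 -1.0000 0.5625]
Step 4: x=[7.1563 11.3320 17.8242] v=[-2.8750 4.8281 -1.5156]
Step 5: x=[5.6924 13.1182 17.3223] v=[-5.8556 7.1446 -2.0078]
Step 6: x=[4.6619 14.0989 17.2693] v=[-4.1222 3.9229 -0.2119]
Step 7: x=[4.8251 13.5130 17.9237] v=[0.6529 -2.3437 2.6177]
Step 8: x=[5.9540 11.8578 18.9755] v=[4.5157 -6.6209 4.2070]
Max displacement = 2.0989

Answer: 2.0989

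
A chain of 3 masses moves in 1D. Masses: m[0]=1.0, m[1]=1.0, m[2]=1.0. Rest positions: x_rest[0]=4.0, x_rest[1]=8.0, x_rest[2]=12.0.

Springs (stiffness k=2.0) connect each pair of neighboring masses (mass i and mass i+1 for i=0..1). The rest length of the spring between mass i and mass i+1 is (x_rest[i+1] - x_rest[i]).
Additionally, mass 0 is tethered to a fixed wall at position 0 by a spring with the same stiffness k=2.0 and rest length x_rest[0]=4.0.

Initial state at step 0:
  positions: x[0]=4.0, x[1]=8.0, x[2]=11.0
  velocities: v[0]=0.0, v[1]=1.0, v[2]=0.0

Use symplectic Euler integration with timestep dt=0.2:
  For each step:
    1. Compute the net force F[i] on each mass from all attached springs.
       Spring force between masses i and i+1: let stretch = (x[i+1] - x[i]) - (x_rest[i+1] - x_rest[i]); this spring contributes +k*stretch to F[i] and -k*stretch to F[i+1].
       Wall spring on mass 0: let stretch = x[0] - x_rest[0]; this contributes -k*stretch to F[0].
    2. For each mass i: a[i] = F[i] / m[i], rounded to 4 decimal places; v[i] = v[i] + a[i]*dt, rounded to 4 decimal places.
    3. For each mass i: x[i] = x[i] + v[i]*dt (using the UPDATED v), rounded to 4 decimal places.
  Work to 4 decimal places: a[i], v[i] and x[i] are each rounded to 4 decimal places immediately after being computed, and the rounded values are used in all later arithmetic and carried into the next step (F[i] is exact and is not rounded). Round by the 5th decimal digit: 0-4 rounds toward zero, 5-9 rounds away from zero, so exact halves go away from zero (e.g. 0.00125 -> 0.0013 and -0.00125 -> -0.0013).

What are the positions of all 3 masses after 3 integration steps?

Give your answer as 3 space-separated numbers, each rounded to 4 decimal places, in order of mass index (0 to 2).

Answer: 4.0294 8.0911 11.4787

Derivation:
Step 0: x=[4.0000 8.0000 11.0000] v=[0.0000 1.0000 0.0000]
Step 1: x=[4.0000 8.1200 11.0800] v=[0.0000 0.6000 0.4000]
Step 2: x=[4.0096 8.1472 11.2432] v=[0.0480 0.1360 0.8160]
Step 3: x=[4.0294 8.0911 11.4787] v=[0.0992 -0.2806 1.1776]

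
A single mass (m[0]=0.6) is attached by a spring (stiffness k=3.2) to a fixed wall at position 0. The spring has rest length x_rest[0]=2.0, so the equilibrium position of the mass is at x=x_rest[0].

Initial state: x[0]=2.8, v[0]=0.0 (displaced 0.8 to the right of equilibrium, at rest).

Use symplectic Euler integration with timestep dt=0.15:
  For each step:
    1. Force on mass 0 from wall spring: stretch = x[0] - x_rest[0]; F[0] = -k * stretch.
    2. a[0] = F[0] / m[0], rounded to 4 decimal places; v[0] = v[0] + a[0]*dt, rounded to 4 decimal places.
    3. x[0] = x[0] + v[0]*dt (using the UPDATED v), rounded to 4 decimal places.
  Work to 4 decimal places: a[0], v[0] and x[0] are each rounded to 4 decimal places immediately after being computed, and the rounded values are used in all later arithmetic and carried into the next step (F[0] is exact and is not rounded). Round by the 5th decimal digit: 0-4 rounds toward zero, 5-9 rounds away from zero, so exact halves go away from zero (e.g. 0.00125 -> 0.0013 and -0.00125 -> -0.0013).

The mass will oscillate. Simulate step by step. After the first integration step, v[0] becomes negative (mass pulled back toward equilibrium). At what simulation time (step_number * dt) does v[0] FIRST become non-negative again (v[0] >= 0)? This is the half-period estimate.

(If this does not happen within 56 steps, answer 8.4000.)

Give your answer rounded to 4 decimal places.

Answer: 1.5000

Derivation:
Step 0: x=[2.8000] v=[0.0000]
Step 1: x=[2.7040] v=[-0.6400]
Step 2: x=[2.5235] v=[-1.2032]
Step 3: x=[2.2802] v=[-1.6220]
Step 4: x=[2.0033] v=[-1.8462]
Step 5: x=[1.7260] v=[-1.8488]
Step 6: x=[1.4816] v=[-1.6296]
Step 7: x=[1.2994] v=[-1.2149]
Step 8: x=[1.2012] v=[-0.6544]
Step 9: x=[1.1989] v=[-0.0154]
Step 10: x=[1.2927] v=[0.6255]
First v>=0 after going negative at step 10, time=1.5000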